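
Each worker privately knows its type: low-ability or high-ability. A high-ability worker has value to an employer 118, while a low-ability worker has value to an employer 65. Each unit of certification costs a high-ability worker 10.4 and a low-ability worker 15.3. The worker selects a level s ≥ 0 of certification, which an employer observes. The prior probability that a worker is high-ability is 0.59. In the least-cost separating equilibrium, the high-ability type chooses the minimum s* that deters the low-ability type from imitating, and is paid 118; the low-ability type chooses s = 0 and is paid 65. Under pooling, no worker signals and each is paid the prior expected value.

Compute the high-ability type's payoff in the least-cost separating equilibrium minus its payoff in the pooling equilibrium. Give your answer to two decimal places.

-14.30

Least-cost separating signal: s* solves 65 = 118 − 15.3·s*, so s* = (118 − 65)/15.3 ≈ 3.4641.
High-ability type's separating payoff: 118 − 10.4 × s* = 118 − 10.4 × (118 − 65)/15.3 = 118 − 551.2/15.3 ≈ 81.9739.
Pooling payoff: 0.59 × 118 + 0.41 × 65 = 96.27.
Difference: 81.9739 − 96.27 = -14.2961, i.e. -14.30 to two decimal places.
The high-ability type would prefer the pooling outcome.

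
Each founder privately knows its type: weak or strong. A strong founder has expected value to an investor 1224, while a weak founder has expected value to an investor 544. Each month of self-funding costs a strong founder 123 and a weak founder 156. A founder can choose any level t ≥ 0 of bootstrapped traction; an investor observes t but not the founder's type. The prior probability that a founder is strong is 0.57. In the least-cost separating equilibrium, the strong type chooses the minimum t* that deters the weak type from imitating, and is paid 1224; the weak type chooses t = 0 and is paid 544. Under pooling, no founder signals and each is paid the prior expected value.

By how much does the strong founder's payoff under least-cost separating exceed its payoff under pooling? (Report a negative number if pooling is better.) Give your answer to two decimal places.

Least-cost separating signal: t* solves 544 = 1224 − 156·t*, so t* = (1224 − 544)/156 ≈ 4.3590.
Strong type's separating payoff: 1224 − 123 × t* = 1224 − 123 × (1224 − 544)/156 = 1224 − 83640/156 ≈ 687.8462.
Pooling payoff: 0.57 × 1224 + 0.43 × 544 = 931.6.
Difference: 687.8462 − 931.6 = -243.7538, i.e. -243.75 to two decimal places.
The strong type would prefer the pooling outcome.

-243.75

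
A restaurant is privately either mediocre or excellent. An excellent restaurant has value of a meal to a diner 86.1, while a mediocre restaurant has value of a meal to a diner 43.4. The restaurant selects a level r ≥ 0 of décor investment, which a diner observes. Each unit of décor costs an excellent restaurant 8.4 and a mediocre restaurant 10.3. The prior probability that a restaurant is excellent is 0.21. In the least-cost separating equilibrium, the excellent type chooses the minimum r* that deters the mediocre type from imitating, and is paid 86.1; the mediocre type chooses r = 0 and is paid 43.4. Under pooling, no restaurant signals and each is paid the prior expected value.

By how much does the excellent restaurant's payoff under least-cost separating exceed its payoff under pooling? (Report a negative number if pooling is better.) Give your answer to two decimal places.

Least-cost separating signal: r* solves 43.4 = 86.1 − 10.3·r*, so r* = (86.1 − 43.4)/10.3 ≈ 4.1456.
Excellent type's separating payoff: 86.1 − 8.4 × r* = 86.1 − 8.4 × (86.1 − 43.4)/10.3 = 86.1 − 358.68/10.3 ≈ 51.2767.
Pooling payoff: 0.21 × 86.1 + 0.79 × 43.4 = 52.367.
Difference: 51.2767 − 52.367 = -1.0903, i.e. -1.09 to two decimal places.
The excellent type would prefer the pooling outcome.

-1.09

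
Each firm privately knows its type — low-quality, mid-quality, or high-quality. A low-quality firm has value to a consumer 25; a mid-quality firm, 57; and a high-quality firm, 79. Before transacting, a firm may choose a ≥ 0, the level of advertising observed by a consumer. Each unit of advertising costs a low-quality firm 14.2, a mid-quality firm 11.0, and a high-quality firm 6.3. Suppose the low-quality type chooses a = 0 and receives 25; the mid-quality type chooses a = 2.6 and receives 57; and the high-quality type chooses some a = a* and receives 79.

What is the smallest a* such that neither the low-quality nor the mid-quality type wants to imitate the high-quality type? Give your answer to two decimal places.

4.60

Mid-quality type (on-path payoff 57 − 11.0×2.6 = 28.4) won't mimic when 28.4 ≥ 79 − 11.0·a*, i.e. a* ≥ 4.60.
Low-quality type (on-path payoff 25) won't mimic when 25 ≥ 79 − 14.2·a*, i.e. a* ≥ 3.80.
Both must hold, so a* = max(3.80, 4.60) = 4.60. The mid-quality type's constraint binds.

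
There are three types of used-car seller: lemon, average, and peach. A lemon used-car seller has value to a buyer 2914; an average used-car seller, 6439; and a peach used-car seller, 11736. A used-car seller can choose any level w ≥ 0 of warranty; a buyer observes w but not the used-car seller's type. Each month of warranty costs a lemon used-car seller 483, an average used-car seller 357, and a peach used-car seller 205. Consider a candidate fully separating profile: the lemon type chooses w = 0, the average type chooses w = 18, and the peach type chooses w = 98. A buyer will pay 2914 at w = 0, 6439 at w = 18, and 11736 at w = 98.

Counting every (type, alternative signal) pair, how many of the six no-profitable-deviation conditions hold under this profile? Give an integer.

Average (own payoff 6439 − 357×18 = 13): to w=0 gives 2914 → profitable ✗; to w=98 gives 11736 − 357×98 = -23250 → no gain ✓.
Peach (own payoff 11736 − 205×98 = -8354): to w=0 gives 2914 → profitable ✗; to w=18 gives 6439 − 205×18 = 2749 → profitable ✗.
Lemon (own payoff 2914): to w=18 gives 6439 − 483×18 = -2255 → no gain ✓; to w=98 gives 11736 − 483×98 = -35598 → no gain ✓.
3 of the 6 constraints hold; not an equilibrium.

3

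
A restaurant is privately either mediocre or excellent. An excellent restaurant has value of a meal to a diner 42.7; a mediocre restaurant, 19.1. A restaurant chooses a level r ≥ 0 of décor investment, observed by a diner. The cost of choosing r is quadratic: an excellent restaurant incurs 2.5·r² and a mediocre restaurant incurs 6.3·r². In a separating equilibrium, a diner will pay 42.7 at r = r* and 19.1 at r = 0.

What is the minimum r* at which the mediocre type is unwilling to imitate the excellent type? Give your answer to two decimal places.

The mediocre type at r = 0 receives 19.1; imitating at r* yields 42.7 − 6.3·r*².
Indifference: 19.1 = 42.7 − 6.3·r*², so r*² = (42.7 − 19.1) / 6.3 ≈ 3.7460.
r* = √3.7460 ≈ 1.94.

1.94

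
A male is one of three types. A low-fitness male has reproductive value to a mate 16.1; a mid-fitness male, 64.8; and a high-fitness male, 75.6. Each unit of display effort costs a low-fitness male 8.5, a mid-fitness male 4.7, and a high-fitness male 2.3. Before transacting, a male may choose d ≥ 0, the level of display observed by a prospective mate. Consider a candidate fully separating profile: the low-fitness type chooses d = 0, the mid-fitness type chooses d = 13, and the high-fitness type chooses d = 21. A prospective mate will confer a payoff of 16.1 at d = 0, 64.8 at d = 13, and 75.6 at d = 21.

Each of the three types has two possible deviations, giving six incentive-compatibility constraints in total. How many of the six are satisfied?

High-fitness (own payoff 75.6 − 2.3×21 = 27.3): to d=0 gives 16.1 → no gain ✓; to d=13 gives 64.8 − 2.3×13 = 34.9 → profitable ✗.
Low-fitness (own payoff 16.1): to d=13 gives 64.8 − 8.5×13 = -45.7 → no gain ✓; to d=21 gives 75.6 − 8.5×21 = -102.9 → no gain ✓.
Mid-fitness (own payoff 64.8 − 4.7×13 = 3.7): to d=0 gives 16.1 → profitable ✗; to d=21 gives 75.6 − 4.7×21 = -23.1 → no gain ✓.
4 of the 6 constraints hold; not an equilibrium.

4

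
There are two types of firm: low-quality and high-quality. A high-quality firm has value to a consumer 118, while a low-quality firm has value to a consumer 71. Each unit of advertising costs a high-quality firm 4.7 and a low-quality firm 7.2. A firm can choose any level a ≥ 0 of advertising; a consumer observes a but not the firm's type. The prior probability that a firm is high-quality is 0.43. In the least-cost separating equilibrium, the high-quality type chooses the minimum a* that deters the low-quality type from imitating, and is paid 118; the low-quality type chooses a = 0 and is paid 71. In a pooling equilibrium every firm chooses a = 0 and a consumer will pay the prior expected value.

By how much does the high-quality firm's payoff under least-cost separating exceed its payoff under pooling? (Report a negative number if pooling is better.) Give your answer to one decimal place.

-3.9

Least-cost separating signal: a* solves 71 = 118 − 7.2·a*, so a* = (118 − 71)/7.2 ≈ 6.5278.
High-quality type's separating payoff: 118 − 4.7 × a* = 118 − 4.7 × (118 − 71)/7.2 = 118 − 220.9/7.2 ≈ 87.319.
Pooling payoff: 0.43 × 118 + 0.57 × 71 = 91.21.
Difference: 87.319 − 91.21 = -3.891, i.e. -3.9 to one decimal place.
The high-quality type would prefer the pooling outcome.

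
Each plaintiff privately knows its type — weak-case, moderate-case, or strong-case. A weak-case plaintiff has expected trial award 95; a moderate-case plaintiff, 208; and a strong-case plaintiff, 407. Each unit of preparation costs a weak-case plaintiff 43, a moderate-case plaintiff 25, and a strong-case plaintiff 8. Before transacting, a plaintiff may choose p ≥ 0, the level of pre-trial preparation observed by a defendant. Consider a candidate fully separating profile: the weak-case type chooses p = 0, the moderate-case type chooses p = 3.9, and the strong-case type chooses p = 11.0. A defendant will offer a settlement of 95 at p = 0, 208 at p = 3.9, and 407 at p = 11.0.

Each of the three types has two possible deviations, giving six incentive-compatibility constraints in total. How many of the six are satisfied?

5

Weak-case (own payoff 95): to p=3.9 gives 208 − 43×3.9 = 40.3 → no gain ✓; to p=11.0 gives 407 − 43×11.0 = -66 → no gain ✓.
Moderate-case (own payoff 208 − 25×3.9 = 110.5): to p=0 gives 95 → no gain ✓; to p=11.0 gives 407 − 25×11.0 = 132 → profitable ✗.
Strong-case (own payoff 407 − 8×11.0 = 319): to p=0 gives 95 → no gain ✓; to p=3.9 gives 208 − 8×3.9 = 176.8 → no gain ✓.
5 of the 6 constraints hold; not an equilibrium.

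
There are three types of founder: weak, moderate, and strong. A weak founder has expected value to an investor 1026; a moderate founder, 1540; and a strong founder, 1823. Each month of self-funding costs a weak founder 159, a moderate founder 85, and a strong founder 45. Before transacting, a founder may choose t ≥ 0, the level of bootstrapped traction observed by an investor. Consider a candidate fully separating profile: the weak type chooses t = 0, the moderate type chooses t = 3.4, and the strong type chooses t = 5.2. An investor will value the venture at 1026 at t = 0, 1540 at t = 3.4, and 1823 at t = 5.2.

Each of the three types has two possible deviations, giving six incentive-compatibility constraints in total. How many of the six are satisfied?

Weak (own payoff 1026): to t=3.4 gives 1540 − 159×3.4 = 999.4 → no gain ✓; to t=5.2 gives 1823 − 159×5.2 = 996.2 → no gain ✓.
Strong (own payoff 1823 − 45×5.2 = 1589): to t=0 gives 1026 → no gain ✓; to t=3.4 gives 1540 − 45×3.4 = 1387 → no gain ✓.
Moderate (own payoff 1540 − 85×3.4 = 1251): to t=0 gives 1026 → no gain ✓; to t=5.2 gives 1823 − 85×5.2 = 1381 → profitable ✗.
5 of the 6 constraints hold; not an equilibrium.

5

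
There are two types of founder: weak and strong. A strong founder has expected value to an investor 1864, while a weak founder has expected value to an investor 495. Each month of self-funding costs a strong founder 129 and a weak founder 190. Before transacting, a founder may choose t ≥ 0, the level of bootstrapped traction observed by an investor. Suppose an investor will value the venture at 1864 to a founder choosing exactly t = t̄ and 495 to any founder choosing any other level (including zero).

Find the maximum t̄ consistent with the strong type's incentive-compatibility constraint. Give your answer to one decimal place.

10.6

Choosing t̄ yields the strong type 1864 − 129·t̄; choosing zero yields 495.
The strong type is indifferent at 1864 − 129·t̄ = 495, i.e. t̄ = (1864 − 495) / 129 ≈ 10.6.
For any t̄ above 10.6 the strong type would rather pool at zero, so separation collapses.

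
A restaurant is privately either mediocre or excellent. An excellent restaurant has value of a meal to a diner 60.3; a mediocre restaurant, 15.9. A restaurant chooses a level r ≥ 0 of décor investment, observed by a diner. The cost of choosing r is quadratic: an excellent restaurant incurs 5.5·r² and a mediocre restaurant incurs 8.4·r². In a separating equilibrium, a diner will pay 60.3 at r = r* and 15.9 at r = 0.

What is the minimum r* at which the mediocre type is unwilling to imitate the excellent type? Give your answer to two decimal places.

The mediocre type at r = 0 receives 15.9; imitating at r* yields 60.3 − 8.4·r*².
Indifference: 15.9 = 60.3 − 8.4·r*², so r*² = (60.3 − 15.9) / 8.4 ≈ 5.2857.
r* = √5.2857 ≈ 2.30.

2.30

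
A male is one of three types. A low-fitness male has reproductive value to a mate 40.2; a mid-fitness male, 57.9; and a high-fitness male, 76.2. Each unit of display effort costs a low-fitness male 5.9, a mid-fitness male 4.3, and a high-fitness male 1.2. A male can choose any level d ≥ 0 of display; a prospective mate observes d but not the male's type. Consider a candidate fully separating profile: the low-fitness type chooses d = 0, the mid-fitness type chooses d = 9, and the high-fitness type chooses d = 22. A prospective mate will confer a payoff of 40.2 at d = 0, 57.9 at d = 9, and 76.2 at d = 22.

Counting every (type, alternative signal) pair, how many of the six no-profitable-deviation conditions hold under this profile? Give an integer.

High-fitness (own payoff 76.2 − 1.2×22 = 49.8): to d=0 gives 40.2 → no gain ✓; to d=9 gives 57.9 − 1.2×9 = 47.1 → no gain ✓.
Mid-fitness (own payoff 57.9 − 4.3×9 = 19.2): to d=0 gives 40.2 → profitable ✗; to d=22 gives 76.2 − 4.3×22 = -18.4 → no gain ✓.
Low-fitness (own payoff 40.2): to d=9 gives 57.9 − 5.9×9 = 4.8 → no gain ✓; to d=22 gives 76.2 − 5.9×22 = -53.6 → no gain ✓.
5 of the 6 constraints hold; not an equilibrium.

5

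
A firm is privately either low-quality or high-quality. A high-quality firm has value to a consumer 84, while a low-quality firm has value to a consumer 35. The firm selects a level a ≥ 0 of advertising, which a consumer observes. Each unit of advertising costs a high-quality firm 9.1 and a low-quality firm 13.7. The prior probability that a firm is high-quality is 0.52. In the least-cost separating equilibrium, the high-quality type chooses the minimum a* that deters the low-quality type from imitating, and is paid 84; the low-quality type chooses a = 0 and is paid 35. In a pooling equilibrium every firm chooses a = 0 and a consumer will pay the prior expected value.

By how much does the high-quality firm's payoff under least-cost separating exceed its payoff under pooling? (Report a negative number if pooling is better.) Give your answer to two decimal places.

Least-cost separating signal: a* solves 35 = 84 − 13.7·a*, so a* = (84 − 35)/13.7 ≈ 3.5766.
High-quality type's separating payoff: 84 − 9.1 × a* = 84 − 9.1 × (84 − 35)/13.7 = 84 − 445.9/13.7 ≈ 51.4526.
Pooling payoff: 0.52 × 84 + 0.48 × 35 = 60.48.
Difference: 51.4526 − 60.48 = -9.0274, i.e. -9.03 to two decimal places.
The high-quality type would prefer the pooling outcome.

-9.03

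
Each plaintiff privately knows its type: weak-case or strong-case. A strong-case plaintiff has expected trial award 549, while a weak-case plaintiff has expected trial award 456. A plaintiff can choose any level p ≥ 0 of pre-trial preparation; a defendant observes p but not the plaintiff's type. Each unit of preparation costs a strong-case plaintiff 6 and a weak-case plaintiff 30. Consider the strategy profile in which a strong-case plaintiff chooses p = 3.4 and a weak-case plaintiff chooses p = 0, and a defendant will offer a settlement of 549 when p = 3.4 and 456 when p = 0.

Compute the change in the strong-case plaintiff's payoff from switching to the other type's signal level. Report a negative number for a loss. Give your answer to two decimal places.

Playing p = 3.4 the strong-case plaintiff receives 549 − 6 × 3.4 = 528.6.
Deviating to p = 0 yields 456 instead.
Gain from deviating: 456 − 528.6 = -72.60.
The gain is negative, so the strong-case type's incentive-compatibility constraint is satisfied.

-72.60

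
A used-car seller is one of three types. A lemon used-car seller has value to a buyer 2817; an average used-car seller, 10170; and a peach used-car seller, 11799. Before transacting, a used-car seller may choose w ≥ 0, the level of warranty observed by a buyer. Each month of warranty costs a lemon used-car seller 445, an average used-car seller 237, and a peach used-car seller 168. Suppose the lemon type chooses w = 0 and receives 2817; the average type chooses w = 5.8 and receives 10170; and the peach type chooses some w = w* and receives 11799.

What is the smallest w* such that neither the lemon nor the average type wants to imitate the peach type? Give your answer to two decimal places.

20.18

Average type (on-path payoff 10170 − 237×5.8 = 8795.4) won't mimic when 8795.4 ≥ 11799 − 237·w*, i.e. w* ≥ 12.67.
Lemon type (on-path payoff 2817) won't mimic when 2817 ≥ 11799 − 445·w*, i.e. w* ≥ 20.18.
Both must hold, so w* = max(20.18, 12.67) = 20.18. The lemon type's constraint binds.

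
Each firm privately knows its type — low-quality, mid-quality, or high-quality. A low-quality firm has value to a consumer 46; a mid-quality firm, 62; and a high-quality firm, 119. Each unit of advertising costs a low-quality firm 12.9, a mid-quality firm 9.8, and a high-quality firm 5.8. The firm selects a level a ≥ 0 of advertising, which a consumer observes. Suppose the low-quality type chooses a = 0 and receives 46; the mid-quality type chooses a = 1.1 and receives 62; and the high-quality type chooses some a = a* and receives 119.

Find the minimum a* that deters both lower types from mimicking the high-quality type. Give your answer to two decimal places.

6.92

Low-quality type (on-path payoff 46) won't mimic when 46 ≥ 119 − 12.9·a*, i.e. a* ≥ 5.66.
Mid-quality type (on-path payoff 62 − 9.8×1.1 = 51.22) won't mimic when 51.22 ≥ 119 − 9.8·a*, i.e. a* ≥ 6.92.
Both must hold, so a* = max(5.66, 6.92) = 6.92. The mid-quality type's constraint binds.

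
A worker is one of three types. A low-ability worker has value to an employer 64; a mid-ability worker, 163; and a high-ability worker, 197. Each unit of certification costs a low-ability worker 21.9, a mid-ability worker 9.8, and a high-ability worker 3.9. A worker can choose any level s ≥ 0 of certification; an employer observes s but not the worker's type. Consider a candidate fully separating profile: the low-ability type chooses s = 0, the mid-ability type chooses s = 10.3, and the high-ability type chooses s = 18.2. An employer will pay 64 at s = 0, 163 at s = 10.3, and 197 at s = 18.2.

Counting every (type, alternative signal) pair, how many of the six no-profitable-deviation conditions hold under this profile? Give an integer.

Low-ability (own payoff 64): to s=10.3 gives 163 − 21.9×10.3 = -62.57 → no gain ✓; to s=18.2 gives 197 − 21.9×18.2 = -201.58 → no gain ✓.
Mid-ability (own payoff 163 − 9.8×10.3 = 62.06): to s=0 gives 64 → profitable ✗; to s=18.2 gives 197 − 9.8×18.2 = 18.64 → no gain ✓.
High-ability (own payoff 197 − 3.9×18.2 = 126.02): to s=0 gives 64 → no gain ✓; to s=10.3 gives 163 − 3.9×10.3 = 122.83 → no gain ✓.
5 of the 6 constraints hold; not an equilibrium.

5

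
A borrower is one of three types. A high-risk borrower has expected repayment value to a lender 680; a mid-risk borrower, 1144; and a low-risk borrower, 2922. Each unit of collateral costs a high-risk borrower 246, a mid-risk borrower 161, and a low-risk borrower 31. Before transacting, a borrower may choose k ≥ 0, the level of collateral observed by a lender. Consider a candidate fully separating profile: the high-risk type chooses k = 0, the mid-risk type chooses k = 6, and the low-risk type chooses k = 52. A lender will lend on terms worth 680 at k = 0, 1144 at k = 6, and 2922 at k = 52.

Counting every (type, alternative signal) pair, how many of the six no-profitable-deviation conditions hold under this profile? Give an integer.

5

Mid-risk (own payoff 1144 − 161×6 = 178): to k=0 gives 680 → profitable ✗; to k=52 gives 2922 − 161×52 = -5450 → no gain ✓.
High-risk (own payoff 680): to k=6 gives 1144 − 246×6 = -332 → no gain ✓; to k=52 gives 2922 − 246×52 = -9870 → no gain ✓.
Low-risk (own payoff 2922 − 31×52 = 1310): to k=0 gives 680 → no gain ✓; to k=6 gives 1144 − 31×6 = 958 → no gain ✓.
5 of the 6 constraints hold; not an equilibrium.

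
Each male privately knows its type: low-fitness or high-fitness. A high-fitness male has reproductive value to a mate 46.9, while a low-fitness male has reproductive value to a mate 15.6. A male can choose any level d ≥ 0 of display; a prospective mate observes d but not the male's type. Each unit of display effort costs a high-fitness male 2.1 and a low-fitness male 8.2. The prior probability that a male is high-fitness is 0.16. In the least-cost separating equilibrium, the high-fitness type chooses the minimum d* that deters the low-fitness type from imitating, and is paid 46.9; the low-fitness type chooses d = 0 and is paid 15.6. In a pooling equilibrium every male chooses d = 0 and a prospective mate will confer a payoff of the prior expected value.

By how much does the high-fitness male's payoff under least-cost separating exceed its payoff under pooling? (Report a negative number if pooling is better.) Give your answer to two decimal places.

18.28

Least-cost separating signal: d* solves 15.6 = 46.9 − 8.2·d*, so d* = (46.9 − 15.6)/8.2 ≈ 3.8171.
High-fitness type's separating payoff: 46.9 − 2.1 × d* = 46.9 − 2.1 × (46.9 − 15.6)/8.2 = 46.9 − 65.73/8.2 ≈ 38.8841.
Pooling payoff: 0.16 × 46.9 + 0.84 × 15.6 = 20.608.
Difference: 38.8841 − 20.608 = 18.2761, i.e. 18.28 to two decimal places.
The high-fitness type prefers to separate.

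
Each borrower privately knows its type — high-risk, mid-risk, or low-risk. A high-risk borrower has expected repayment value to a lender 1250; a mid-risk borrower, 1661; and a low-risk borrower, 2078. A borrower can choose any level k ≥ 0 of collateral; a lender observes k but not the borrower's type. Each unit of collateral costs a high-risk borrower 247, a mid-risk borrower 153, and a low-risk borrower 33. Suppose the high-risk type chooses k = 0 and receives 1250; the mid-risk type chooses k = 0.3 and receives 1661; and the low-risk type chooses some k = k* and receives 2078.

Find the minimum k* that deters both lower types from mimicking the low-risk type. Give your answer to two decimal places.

3.35

High-risk type (on-path payoff 1250) won't mimic when 1250 ≥ 2078 − 247·k*, i.e. k* ≥ 3.35.
Mid-risk type (on-path payoff 1661 − 153×0.3 = 1615.1) won't mimic when 1615.1 ≥ 2078 − 153·k*, i.e. k* ≥ 3.03.
Both must hold, so k* = max(3.35, 3.03) = 3.35. The high-risk type's constraint binds.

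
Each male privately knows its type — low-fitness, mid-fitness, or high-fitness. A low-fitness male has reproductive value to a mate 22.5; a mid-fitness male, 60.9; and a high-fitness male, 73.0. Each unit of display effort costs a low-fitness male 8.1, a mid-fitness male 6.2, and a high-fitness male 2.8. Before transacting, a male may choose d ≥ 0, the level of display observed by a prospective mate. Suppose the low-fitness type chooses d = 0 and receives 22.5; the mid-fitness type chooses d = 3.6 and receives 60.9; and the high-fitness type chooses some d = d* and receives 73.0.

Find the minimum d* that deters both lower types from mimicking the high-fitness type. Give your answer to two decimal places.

Low-fitness type (on-path payoff 22.5) won't mimic when 22.5 ≥ 73.0 − 8.1·d*, i.e. d* ≥ 6.23.
Mid-fitness type (on-path payoff 60.9 − 6.2×3.6 = 38.58) won't mimic when 38.58 ≥ 73.0 − 6.2·d*, i.e. d* ≥ 5.55.
Both must hold, so d* = max(6.23, 5.55) = 6.23. The low-fitness type's constraint binds.

6.23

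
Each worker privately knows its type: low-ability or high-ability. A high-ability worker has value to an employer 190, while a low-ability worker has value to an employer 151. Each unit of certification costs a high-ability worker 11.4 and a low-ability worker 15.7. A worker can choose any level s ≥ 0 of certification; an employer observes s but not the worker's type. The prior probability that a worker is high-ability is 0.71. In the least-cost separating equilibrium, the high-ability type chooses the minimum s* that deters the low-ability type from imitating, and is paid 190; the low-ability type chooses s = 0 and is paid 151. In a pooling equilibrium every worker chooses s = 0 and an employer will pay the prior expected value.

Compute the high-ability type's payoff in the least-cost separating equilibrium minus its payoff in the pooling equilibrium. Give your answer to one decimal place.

-17.0

Least-cost separating signal: s* solves 151 = 190 − 15.7·s*, so s* = (190 − 151)/15.7 ≈ 2.4841.
High-ability type's separating payoff: 190 − 11.4 × s* = 190 − 11.4 × (190 − 151)/15.7 = 190 − 444.6/15.7 ≈ 161.682.
Pooling payoff: 0.71 × 190 + 0.29 × 151 = 178.69.
Difference: 161.682 − 178.69 = -17.008, i.e. -17.0 to one decimal place.
The high-ability type would prefer the pooling outcome.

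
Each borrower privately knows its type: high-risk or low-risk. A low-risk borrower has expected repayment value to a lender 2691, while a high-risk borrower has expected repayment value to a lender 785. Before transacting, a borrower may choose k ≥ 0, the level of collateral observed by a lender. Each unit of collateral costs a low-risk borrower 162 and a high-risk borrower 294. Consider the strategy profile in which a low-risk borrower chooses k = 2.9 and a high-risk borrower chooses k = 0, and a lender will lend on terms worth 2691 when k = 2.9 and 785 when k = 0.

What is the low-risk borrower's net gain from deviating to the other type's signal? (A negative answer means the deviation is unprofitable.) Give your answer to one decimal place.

-1436.2

Playing k = 2.9 the low-risk borrower receives 2691 − 162 × 2.9 = 2221.2.
Deviating to k = 0 yields 785 instead.
Gain from deviating: 785 − 2221.2 = -1436.2.
The gain is negative, so the low-risk type's incentive-compatibility constraint is satisfied.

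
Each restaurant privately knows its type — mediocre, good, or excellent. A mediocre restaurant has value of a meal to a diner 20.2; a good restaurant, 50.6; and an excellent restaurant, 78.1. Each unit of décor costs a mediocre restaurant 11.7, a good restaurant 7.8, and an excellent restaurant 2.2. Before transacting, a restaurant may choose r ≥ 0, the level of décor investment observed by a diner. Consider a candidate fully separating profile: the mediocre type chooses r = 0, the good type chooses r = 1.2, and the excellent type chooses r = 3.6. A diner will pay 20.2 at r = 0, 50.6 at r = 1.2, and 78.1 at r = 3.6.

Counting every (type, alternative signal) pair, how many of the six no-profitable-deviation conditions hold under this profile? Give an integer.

3

Excellent (own payoff 78.1 − 2.2×3.6 = 70.18): to r=0 gives 20.2 → no gain ✓; to r=1.2 gives 50.6 − 2.2×1.2 = 47.96 → no gain ✓.
Mediocre (own payoff 20.2): to r=1.2 gives 50.6 − 11.7×1.2 = 36.56 → profitable ✗; to r=3.6 gives 78.1 − 11.7×3.6 = 35.98 → profitable ✗.
Good (own payoff 50.6 − 7.8×1.2 = 41.24): to r=0 gives 20.2 → no gain ✓; to r=3.6 gives 78.1 − 7.8×3.6 = 50.02 → profitable ✗.
3 of the 6 constraints hold; not an equilibrium.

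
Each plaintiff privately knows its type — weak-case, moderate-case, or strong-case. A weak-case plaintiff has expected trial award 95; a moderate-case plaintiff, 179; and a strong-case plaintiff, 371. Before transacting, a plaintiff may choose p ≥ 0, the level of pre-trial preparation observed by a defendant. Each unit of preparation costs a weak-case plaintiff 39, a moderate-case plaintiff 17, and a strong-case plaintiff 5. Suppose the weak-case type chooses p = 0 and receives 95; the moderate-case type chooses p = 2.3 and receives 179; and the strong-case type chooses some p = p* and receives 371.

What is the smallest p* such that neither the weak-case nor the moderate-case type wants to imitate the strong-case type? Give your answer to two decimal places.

13.59

Weak-case type (on-path payoff 95) won't mimic when 95 ≥ 371 − 39·p*, i.e. p* ≥ 7.08.
Moderate-case type (on-path payoff 179 − 17×2.3 = 139.9) won't mimic when 139.9 ≥ 371 − 17·p*, i.e. p* ≥ 13.59.
Both must hold, so p* = max(7.08, 13.59) = 13.59. The moderate-case type's constraint binds.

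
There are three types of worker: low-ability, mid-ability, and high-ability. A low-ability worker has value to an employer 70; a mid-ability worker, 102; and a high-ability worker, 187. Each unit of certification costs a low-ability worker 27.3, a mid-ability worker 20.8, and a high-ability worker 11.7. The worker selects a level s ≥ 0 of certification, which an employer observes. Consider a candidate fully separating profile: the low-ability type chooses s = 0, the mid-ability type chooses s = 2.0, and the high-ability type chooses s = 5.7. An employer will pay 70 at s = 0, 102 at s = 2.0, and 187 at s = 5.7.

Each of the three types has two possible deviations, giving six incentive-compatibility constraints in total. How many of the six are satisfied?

4

Mid-ability (own payoff 102 − 20.8×2.0 = 60.4): to s=0 gives 70 → profitable ✗; to s=5.7 gives 187 − 20.8×5.7 = 68.44 → profitable ✗.
High-ability (own payoff 187 − 11.7×5.7 = 120.31): to s=0 gives 70 → no gain ✓; to s=2.0 gives 102 − 11.7×2.0 = 78.6 → no gain ✓.
Low-ability (own payoff 70): to s=2.0 gives 102 − 27.3×2.0 = 47.4 → no gain ✓; to s=5.7 gives 187 − 27.3×5.7 = 31.39 → no gain ✓.
4 of the 6 constraints hold; not an equilibrium.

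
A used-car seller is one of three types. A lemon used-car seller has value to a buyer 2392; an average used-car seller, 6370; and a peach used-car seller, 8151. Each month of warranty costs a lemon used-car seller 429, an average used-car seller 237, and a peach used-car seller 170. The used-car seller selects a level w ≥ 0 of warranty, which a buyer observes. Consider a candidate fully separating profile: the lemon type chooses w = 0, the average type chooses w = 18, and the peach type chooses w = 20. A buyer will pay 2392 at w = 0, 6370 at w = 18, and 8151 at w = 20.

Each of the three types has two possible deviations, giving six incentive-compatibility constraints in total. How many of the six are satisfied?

Lemon (own payoff 2392): to w=18 gives 6370 − 429×18 = -1352 → no gain ✓; to w=20 gives 8151 − 429×20 = -429 → no gain ✓.
Peach (own payoff 8151 − 170×20 = 4751): to w=0 gives 2392 → no gain ✓; to w=18 gives 6370 − 170×18 = 3310 → no gain ✓.
Average (own payoff 6370 − 237×18 = 2104): to w=0 gives 2392 → profitable ✗; to w=20 gives 8151 − 237×20 = 3411 → profitable ✗.
4 of the 6 constraints hold; not an equilibrium.

4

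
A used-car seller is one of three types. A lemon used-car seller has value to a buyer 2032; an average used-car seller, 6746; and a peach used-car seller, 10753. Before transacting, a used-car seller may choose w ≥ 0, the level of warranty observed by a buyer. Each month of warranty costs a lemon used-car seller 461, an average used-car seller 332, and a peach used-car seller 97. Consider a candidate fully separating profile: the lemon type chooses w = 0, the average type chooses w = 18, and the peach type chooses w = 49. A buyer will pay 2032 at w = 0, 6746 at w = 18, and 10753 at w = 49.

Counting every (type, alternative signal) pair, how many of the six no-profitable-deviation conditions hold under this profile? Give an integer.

5

Lemon (own payoff 2032): to w=18 gives 6746 − 461×18 = -1552 → no gain ✓; to w=49 gives 10753 − 461×49 = -11836 → no gain ✓.
Average (own payoff 6746 − 332×18 = 770): to w=0 gives 2032 → profitable ✗; to w=49 gives 10753 − 332×49 = -5515 → no gain ✓.
Peach (own payoff 10753 − 97×49 = 6000): to w=0 gives 2032 → no gain ✓; to w=18 gives 6746 − 97×18 = 5000 → no gain ✓.
5 of the 6 constraints hold; not an equilibrium.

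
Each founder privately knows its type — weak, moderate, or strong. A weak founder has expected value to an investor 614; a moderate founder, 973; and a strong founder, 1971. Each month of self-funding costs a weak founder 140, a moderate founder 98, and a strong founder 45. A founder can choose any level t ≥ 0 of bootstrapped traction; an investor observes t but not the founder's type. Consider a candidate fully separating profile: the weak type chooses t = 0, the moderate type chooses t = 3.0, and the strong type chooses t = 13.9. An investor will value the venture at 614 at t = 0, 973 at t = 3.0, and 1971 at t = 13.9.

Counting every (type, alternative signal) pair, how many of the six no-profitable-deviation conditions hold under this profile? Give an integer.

Strong (own payoff 1971 − 45×13.9 = 1345.5): to t=0 gives 614 → no gain ✓; to t=3.0 gives 973 − 45×3.0 = 838 → no gain ✓.
Weak (own payoff 614): to t=3.0 gives 973 − 140×3.0 = 553 → no gain ✓; to t=13.9 gives 1971 − 140×13.9 = 25 → no gain ✓.
Moderate (own payoff 973 − 98×3.0 = 679): to t=0 gives 614 → no gain ✓; to t=13.9 gives 1971 − 98×13.9 = 608.8 → no gain ✓.
6 of the 6 constraints hold; this profile is a separating equilibrium.

6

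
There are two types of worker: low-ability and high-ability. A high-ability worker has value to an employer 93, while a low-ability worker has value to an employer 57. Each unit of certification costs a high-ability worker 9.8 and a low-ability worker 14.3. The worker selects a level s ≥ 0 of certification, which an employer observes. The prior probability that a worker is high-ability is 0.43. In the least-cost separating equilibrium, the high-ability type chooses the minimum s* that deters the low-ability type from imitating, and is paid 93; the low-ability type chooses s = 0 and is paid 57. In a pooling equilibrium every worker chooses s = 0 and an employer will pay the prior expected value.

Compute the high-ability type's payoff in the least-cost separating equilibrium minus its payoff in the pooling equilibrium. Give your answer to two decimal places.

-4.15

Least-cost separating signal: s* solves 57 = 93 − 14.3·s*, so s* = (93 − 57)/14.3 ≈ 2.5175.
High-ability type's separating payoff: 93 − 9.8 × s* = 93 − 9.8 × (93 − 57)/14.3 = 93 − 352.8/14.3 ≈ 68.3287.
Pooling payoff: 0.43 × 93 + 0.57 × 57 = 72.48.
Difference: 68.3287 − 72.48 = -4.1513, i.e. -4.15 to two decimal places.
The high-ability type would prefer the pooling outcome.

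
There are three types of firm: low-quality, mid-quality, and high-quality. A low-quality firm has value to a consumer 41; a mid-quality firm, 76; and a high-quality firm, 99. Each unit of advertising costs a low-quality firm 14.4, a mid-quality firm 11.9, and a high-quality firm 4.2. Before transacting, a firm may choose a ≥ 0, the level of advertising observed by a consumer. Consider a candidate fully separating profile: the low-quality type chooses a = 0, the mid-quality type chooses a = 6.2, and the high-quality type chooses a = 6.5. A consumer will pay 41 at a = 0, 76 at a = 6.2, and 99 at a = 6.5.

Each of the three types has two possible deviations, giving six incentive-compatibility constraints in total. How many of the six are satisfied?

4

Mid-quality (own payoff 76 − 11.9×6.2 = 2.22): to a=0 gives 41 → profitable ✗; to a=6.5 gives 99 − 11.9×6.5 = 21.65 → profitable ✗.
Low-quality (own payoff 41): to a=6.2 gives 76 − 14.4×6.2 = -13.28 → no gain ✓; to a=6.5 gives 99 − 14.4×6.5 = 5.4 → no gain ✓.
High-quality (own payoff 99 − 4.2×6.5 = 71.7): to a=0 gives 41 → no gain ✓; to a=6.2 gives 76 − 4.2×6.2 = 49.96 → no gain ✓.
4 of the 6 constraints hold; not an equilibrium.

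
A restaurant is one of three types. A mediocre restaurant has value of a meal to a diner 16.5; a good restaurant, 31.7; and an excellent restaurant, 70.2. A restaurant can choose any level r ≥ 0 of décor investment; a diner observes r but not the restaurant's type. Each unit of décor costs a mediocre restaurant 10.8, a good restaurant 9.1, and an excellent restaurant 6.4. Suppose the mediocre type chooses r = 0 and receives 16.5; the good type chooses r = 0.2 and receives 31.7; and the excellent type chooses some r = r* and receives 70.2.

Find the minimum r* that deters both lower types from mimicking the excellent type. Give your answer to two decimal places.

4.97

Good type (on-path payoff 31.7 − 9.1×0.2 = 29.88) won't mimic when 29.88 ≥ 70.2 − 9.1·r*, i.e. r* ≥ 4.43.
Mediocre type (on-path payoff 16.5) won't mimic when 16.5 ≥ 70.2 − 10.8·r*, i.e. r* ≥ 4.97.
Both must hold, so r* = max(4.97, 4.43) = 4.97. The mediocre type's constraint binds.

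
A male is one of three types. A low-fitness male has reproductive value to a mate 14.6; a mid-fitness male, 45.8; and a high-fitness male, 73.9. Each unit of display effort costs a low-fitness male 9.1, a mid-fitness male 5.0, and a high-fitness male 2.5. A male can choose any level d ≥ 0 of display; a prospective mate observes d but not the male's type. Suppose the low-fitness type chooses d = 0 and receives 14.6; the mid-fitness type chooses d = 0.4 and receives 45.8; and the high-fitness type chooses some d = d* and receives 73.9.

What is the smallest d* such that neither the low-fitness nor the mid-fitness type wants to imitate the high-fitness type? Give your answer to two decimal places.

Mid-fitness type (on-path payoff 45.8 − 5.0×0.4 = 43.8) won't mimic when 43.8 ≥ 73.9 − 5.0·d*, i.e. d* ≥ 6.02.
Low-fitness type (on-path payoff 14.6) won't mimic when 14.6 ≥ 73.9 − 9.1·d*, i.e. d* ≥ 6.52.
Both must hold, so d* = max(6.52, 6.02) = 6.52. The low-fitness type's constraint binds.

6.52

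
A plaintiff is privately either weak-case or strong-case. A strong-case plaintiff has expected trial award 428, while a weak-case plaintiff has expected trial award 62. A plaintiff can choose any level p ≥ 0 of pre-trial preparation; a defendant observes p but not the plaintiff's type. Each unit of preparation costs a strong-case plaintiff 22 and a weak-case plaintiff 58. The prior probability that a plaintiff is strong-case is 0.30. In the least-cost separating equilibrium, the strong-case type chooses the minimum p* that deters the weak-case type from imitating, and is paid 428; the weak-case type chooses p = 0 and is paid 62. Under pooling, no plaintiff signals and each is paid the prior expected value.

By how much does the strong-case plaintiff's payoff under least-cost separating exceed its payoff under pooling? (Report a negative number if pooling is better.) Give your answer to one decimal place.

117.4

Least-cost separating signal: p* solves 62 = 428 − 58·p*, so p* = (428 − 62)/58 ≈ 6.3103.
Strong-case type's separating payoff: 428 − 22 × p* = 428 − 22 × (428 − 62)/58 = 428 − 8052/58 ≈ 289.172.
Pooling payoff: 0.30 × 428 + 0.70 × 62 = 171.8.
Difference: 289.172 − 171.8 = 117.372, i.e. 117.4 to one decimal place.
The strong-case type prefers to separate.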